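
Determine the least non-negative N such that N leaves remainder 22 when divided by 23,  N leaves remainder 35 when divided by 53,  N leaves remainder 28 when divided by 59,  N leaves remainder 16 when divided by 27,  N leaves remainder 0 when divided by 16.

The moduli are pairwise coprime; M = 23·53·59·27·16 = 31069872.
M/23 = 1350864; 1350864 ≡ 5 (mod 23); 5·14 ≡ 1, so inverse 14.
M/53 = 586224; 586224 ≡ 44 (mod 53); 44·47 ≡ 1, so inverse 47.
M/59 = 526608; 526608 ≡ 33 (mod 59); 33·34 ≡ 1, so inverse 34.
M/27 = 1150736; 1150736 ≡ 23 (mod 27); 23·20 ≡ 1, so inverse 20.
M/16 = 1941867; 1941867 ≡ 11 (mod 16); 11·3 ≡ 1, so inverse 3.
N ≡ 22·1350864·14 + 35·586224·47 + 28·526608·34 + 16·1150736·20 + 0·1941867·3 = 2249970928.
2249970928 mod 31069872 = 12940144.

12940144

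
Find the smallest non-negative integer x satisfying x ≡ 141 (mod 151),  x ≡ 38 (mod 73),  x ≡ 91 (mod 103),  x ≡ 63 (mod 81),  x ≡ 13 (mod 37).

From x ≡ 141 (mod 151) write x = 141 + 151t. Substituting into x ≡ 38 (mod 73) gives 151t ≡ 43 (mod 73), and since 5⁻¹ ≡ 44 (mod 73), t ≡ 67. Hence x ≡ 141 + 151·67 = 10258 (mod 11023).
From x ≡ 10258 (mod 11023) write x = 10258 + 11023t. Substituting into x ≡ 91 (mod 103) gives 11023t ≡ 30 (mod 103), and since 2⁻¹ ≡ 52 (mod 103), t ≡ 15. Hence x ≡ 10258 + 11023·15 = 175603 (mod 1135369).
From x ≡ 175603 (mod 1135369) write x = 175603 + 1135369t. Substituting into x ≡ 63 (mod 81) gives 1135369t ≡ 68 (mod 81), and since 73⁻¹ ≡ 10 (mod 81), t ≡ 32. Hence x ≡ 175603 + 1135369·32 = 36507411 (mod 91964889).
From x ≡ 36507411 (mod 91964889) write x = 36507411 + 91964889t. Substituting into x ≡ 13 (mod 37) gives 91964889t ≡ 21 (mod 37), and since 20⁻¹ ≡ 13 (mod 37), t ≡ 14. Hence x ≡ 36507411 + 91964889·14 = 1324015857 (mod 3402700893).

1324015857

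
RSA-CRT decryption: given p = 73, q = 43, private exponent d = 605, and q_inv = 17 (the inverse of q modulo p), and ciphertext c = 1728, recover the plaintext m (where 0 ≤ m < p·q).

727

d_p = d mod (p−1) = 605 mod 72 = 29; d_q = d mod (q−1) = 17.
m₁ = c^(d_p) mod p: c ≡ 49 (mod 73), and 49^29 mod 73 = 70.
m₂ = c^(d_q) mod q: c ≡ 8 (mod 43), and 8^17 mod 43 = 39.
h = q_inv·(m₁ − m₂) mod p = 17·(70 − 39) mod 73 = 16.
m = m₂ + h·q = 39 + 16·43 = 727.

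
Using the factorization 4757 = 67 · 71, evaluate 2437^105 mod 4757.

4685

Mod 67: 2437 ≡ 25; by Fermat, exponent reduces to 105 mod 66 = 39; 25^39 ≡ 62 (mod 67).
Mod 71: 2437 ≡ 23; by Fermat, exponent reduces to 105 mod 70 = 35; 23^35 ≡ 70 (mod 71).
Combine by CRT: x ≡ 62 (mod 67), x ≡ 70 (mod 71) ⇒ x ≡ 4685 (mod 4757).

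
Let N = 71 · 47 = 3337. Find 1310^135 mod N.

Mod 71: 1310 ≡ 32; by Fermat, exponent reduces to 135 mod 70 = 65; 32^65 ≡ 30 (mod 71).
Mod 47: 1310 ≡ 41; by Fermat, exponent reduces to 135 mod 46 = 43; 41^43 ≡ 5 (mod 47).
Combine by CRT: x ≡ 30 (mod 71), x ≡ 5 (mod 47) ⇒ x ≡ 3154 (mod 3337).

3154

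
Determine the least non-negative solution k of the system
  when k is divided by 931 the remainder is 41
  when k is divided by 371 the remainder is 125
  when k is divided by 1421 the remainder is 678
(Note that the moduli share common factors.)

71728

gcd(931, 371) = 7 and 7 | (125 − 41), so the pair is consistent; merging gives k ≡ 22385 (mod 49343), where 49343 = lcm(931, 371).
gcd(49343, 1421) = 49 and 49 | (678 − 22385), so the pair is consistent; merging gives k ≡ 71728 (mod 1430947), where 1430947 = lcm(49343, 1421).
The solution is unique modulo lcm(931, 371, 1421) = 1430947.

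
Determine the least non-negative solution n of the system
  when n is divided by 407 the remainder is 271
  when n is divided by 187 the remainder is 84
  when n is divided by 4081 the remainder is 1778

Combine the congruences pairwise.
gcd(407, 187) = 11 and 11 | (84 − 271), so the pair is consistent; merging gives n ≡ 271 (mod 6919), where 6919 = lcm(407, 187).
gcd(6919, 4081) = 11 and 11 | (1778 − 271), so the pair is consistent; merging gives n ≡ 650657 (mod 2566949), where 2566949 = lcm(6919, 4081).
The solution is unique modulo lcm(407, 187, 4081) = 2566949.

650657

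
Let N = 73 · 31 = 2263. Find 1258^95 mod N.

335

Mod 73: 1258 ≡ 17; by Fermat, exponent reduces to 95 mod 72 = 23; 17^23 ≡ 43 (mod 73).
Mod 31: 1258 ≡ 18; by Fermat, exponent reduces to 95 mod 30 = 5; 18^5 ≡ 25 (mod 31).
Combine by CRT: x ≡ 43 (mod 73), x ≡ 25 (mod 31) ⇒ x ≡ 335 (mod 2263).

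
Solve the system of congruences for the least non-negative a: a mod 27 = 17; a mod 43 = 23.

152

From a ≡ 17 (mod 27) write a = 17 + 27t. Substituting into a ≡ 23 (mod 43) gives 27t ≡ 6 (mod 43), and since 27⁻¹ ≡ 8 (mod 43), t ≡ 5. Hence a ≡ 17 + 27·5 = 152 (mod 1161).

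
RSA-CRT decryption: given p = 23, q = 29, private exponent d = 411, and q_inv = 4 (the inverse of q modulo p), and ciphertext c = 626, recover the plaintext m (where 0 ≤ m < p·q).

d_p = d mod (p−1) = 411 mod 22 = 15; d_q = d mod (q−1) = 19.
m₁ = c^(d_p) mod p: c ≡ 5 (mod 23), and 5^15 mod 23 = 19.
m₂ = c^(d_q) mod q: c ≡ 17 (mod 29), and 17^19 mod 29 = 12.
h = q_inv·(m₁ − m₂) mod p = 4·(19 − 12) mod 23 = 5.
m = m₂ + h·q = 12 + 5·29 = 157.

157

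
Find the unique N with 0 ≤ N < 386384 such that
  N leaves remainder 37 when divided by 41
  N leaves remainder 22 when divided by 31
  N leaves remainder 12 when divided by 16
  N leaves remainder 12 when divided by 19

From N ≡ 37 (mod 41) write N = 37 + 41t. Substituting into N ≡ 22 (mod 31) gives 41t ≡ 16 (mod 31), and since 10⁻¹ ≡ 28 (mod 31), t ≡ 14. Hence N ≡ 37 + 41·14 = 611 (mod 1271).
From N ≡ 611 (mod 1271) write N = 611 + 1271t. Substituting into N ≡ 12 (mod 16) gives 1271t ≡ 9 (mod 16), and since 7⁻¹ ≡ 7 (mod 16), t ≡ 15. Hence N ≡ 611 + 1271·15 = 19676 (mod 20336).
From N ≡ 19676 (mod 20336) write N = 19676 + 20336t. Substituting into N ≡ 12 (mod 19) gives 20336t ≡ 1 (mod 19), and since 6⁻¹ ≡ 16 (mod 19), t ≡ 16. Hence N ≡ 19676 + 20336·16 = 345052 (mod 386384).

345052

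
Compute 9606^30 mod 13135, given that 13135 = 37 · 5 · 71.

5771

Mod 37: 9606 ≡ 23; 23^30 ≡ 36 (mod 37).
Mod 5: 9606 ≡ 1; by Fermat, exponent reduces to 30 mod 4 = 2; 1^2 ≡ 1 (mod 5).
Mod 71: 9606 ≡ 21; 21^30 ≡ 20 (mod 71).
Combine by CRT: x ≡ 36 (mod 37), x ≡ 1 (mod 5), x ≡ 20 (mod 71) ⇒ x ≡ 5771 (mod 13135).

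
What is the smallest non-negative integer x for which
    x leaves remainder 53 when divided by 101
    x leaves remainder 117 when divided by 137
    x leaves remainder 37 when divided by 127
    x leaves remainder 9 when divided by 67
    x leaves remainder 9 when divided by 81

The moduli are pairwise coprime; N = 101·137·127·67·81 = 9536861673.
N/101 = 94424373; 94424373 ≡ 79 (mod 101); 79·78 ≡ 1, so inverse 78.
N/137 = 69612129; 69612129 ≡ 100 (mod 137); 100·37 ≡ 1, so inverse 37.
N/127 = 75093399; 75093399 ≡ 77 (mod 127); 77·33 ≡ 1, so inverse 33.
N/67 = 142341219; 142341219 ≡ 54 (mod 67); 54·36 ≡ 1, so inverse 36.
N/81 = 117739033; 117739033 ≡ 25 (mod 81); 25·13 ≡ 1, so inverse 13.
x ≡ 53·94424373·78 + 117·69612129·37 + 37·75093399·33 + 9·142341219·36 + 9·117739033·13 = 843284326419.
843284326419 mod 9536861673 = 4040499195.

4040499195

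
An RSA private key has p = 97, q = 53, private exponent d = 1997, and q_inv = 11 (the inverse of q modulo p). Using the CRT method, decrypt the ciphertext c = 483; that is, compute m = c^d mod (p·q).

4300

d_p = d mod (p−1) = 1997 mod 96 = 77; d_q = d mod (q−1) = 21.
m₁ = c^(d_p) mod p: c ≡ 95 (mod 97), and 95^77 mod 97 = 32.
m₂ = c^(d_q) mod q: c ≡ 6 (mod 53), and 6^21 mod 53 = 7.
h = q_inv·(m₁ − m₂) mod p = 11·(32 − 7) mod 97 = 81.
m = m₂ + h·q = 7 + 81·53 = 4300.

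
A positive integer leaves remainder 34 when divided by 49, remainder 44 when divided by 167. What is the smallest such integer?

From m ≡ 34 (mod 49) write m = 34 + 49t. Substituting into m ≡ 44 (mod 167) gives 49t ≡ 10 (mod 167), and since 49⁻¹ ≡ 75 (mod 167), t ≡ 82. Hence m ≡ 34 + 49·82 = 4052 (mod 8183).

4052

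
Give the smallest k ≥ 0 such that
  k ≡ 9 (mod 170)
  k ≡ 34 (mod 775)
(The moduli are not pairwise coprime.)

Combine the congruences pairwise.
gcd(170, 775) = 5 and 5 | (34 − 9), so the pair is consistent; merging gives k ≡ 17859 (mod 26350), where 26350 = lcm(170, 775).
The solution is unique modulo lcm(170, 775) = 26350.

17859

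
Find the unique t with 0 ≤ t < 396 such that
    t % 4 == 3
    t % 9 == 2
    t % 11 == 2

299

From t ≡ 3 (mod 4) write t = 3 + 4s. Substituting into t ≡ 2 (mod 9) gives 4s ≡ 8 (mod 9), and since 4⁻¹ ≡ 7 (mod 9), s ≡ 2. Hence t ≡ 3 + 4·2 = 11 (mod 36).
From t ≡ 11 (mod 36) write t = 11 + 36s. Substituting into t ≡ 2 (mod 11) gives 36s ≡ 2 (mod 11), and since 3⁻¹ ≡ 4 (mod 11), s ≡ 8. Hence t ≡ 11 + 36·8 = 299 (mod 396).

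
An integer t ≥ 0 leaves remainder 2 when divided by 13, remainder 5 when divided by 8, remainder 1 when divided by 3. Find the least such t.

301

Combine the congruences pairwise.
From t ≡ 2 (mod 13) write t = 2 + 13s. Substituting into t ≡ 5 (mod 8) gives 13s ≡ 3 (mod 8), and since 5⁻¹ ≡ 5 (mod 8), s ≡ 7. Hence t ≡ 2 + 13·7 = 93 (mod 104).
From t ≡ 93 (mod 104) write t = 93 + 104s. Substituting into t ≡ 1 (mod 3) gives 104s ≡ 1 (mod 3), and since 2⁻¹ ≡ 2 (mod 3), s ≡ 2. Hence t ≡ 93 + 104·2 = 301 (mod 312).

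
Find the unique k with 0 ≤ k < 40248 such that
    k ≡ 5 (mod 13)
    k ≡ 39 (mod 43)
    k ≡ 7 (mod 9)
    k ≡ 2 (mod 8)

Combine the congruences pairwise.
From k ≡ 5 (mod 13) write k = 5 + 13t. Substituting into k ≡ 39 (mod 43) gives 13t ≡ 34 (mod 43), and since 13⁻¹ ≡ 10 (mod 43), t ≡ 39. Hence k ≡ 5 + 13·39 = 512 (mod 559).
From k ≡ 512 (mod 559) write k = 512 + 559t. Substituting into k ≡ 7 (mod 9) gives 559t ≡ 8 (mod 9), and since 1⁻¹ ≡ 1 (mod 9), t ≡ 8. Hence k ≡ 512 + 559·8 = 4984 (mod 5031).
From k ≡ 4984 (mod 5031) write k = 4984 + 5031t. Substituting into k ≡ 2 (mod 8) gives 5031t ≡ 2 (mod 8), and since 7⁻¹ ≡ 7 (mod 8), t ≡ 6. Hence k ≡ 4984 + 5031·6 = 35170 (mod 40248).

35170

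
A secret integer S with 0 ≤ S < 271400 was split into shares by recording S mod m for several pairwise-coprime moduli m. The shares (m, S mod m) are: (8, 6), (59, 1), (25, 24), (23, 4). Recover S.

156174

The moduli are pairwise coprime; N = 8·59·25·23 = 271400.
N/8 = 33925; 33925 ≡ 5 (mod 8); 5·5 ≡ 1, so inverse 5.
N/59 = 4600; 4600 ≡ 57 (mod 59); 57·29 ≡ 1, so inverse 29.
N/25 = 10856; 10856 ≡ 6 (mod 25); 6·21 ≡ 1, so inverse 21.
N/23 = 11800; 11800 ≡ 1 (mod 23), inverse 1.
S ≡ 6·33925·5 + 1·4600·29 + 24·10856·21 + 4·11800·1 = 6669774.
6669774 mod 271400 = 156174.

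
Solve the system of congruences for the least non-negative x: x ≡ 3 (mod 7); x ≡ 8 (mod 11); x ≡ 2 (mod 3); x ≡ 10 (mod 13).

2285

From x ≡ 3 (mod 7) write x = 3 + 7t. Substituting into x ≡ 8 (mod 11) gives 7t ≡ 5 (mod 11), and since 7⁻¹ ≡ 8 (mod 11), t ≡ 7. Hence x ≡ 3 + 7·7 = 52 (mod 77).
From x ≡ 52 (mod 77) write x = 52 + 77t. Substituting into x ≡ 2 (mod 3) gives 77t ≡ 1 (mod 3), and since 2⁻¹ ≡ 2 (mod 3), t ≡ 2. Hence x ≡ 52 + 77·2 = 206 (mod 231).
From x ≡ 206 (mod 231) write x = 206 + 231t. Substituting into x ≡ 10 (mod 13) gives 231t ≡ 12 (mod 13), and since 10⁻¹ ≡ 4 (mod 13), t ≡ 9. Hence x ≡ 206 + 231·9 = 2285 (mod 3003).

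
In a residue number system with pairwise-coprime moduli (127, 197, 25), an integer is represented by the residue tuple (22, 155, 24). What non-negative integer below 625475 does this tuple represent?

517674

The moduli are pairwise coprime; N = 127·197·25 = 625475.
N/127 = 4925; 4925 ≡ 99 (mod 127); 99·68 ≡ 1, so inverse 68.
N/197 = 3175; 3175 ≡ 23 (mod 197); 23·60 ≡ 1, so inverse 60.
N/25 = 25019; 25019 ≡ 19 (mod 25); 19·4 ≡ 1, so inverse 4.
x ≡ 22·4925·68 + 155·3175·60 + 24·25019·4 = 39297124.
39297124 mod 625475 = 517674.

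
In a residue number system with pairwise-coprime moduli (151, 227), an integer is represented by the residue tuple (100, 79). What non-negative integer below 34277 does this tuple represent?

From x ≡ 100 (mod 151) write x = 100 + 151t. Substituting into x ≡ 79 (mod 227) gives 151t ≡ 206 (mod 227), and since 151⁻¹ ≡ 224 (mod 227), t ≡ 63. Hence x ≡ 100 + 151·63 = 9613 (mod 34277).

9613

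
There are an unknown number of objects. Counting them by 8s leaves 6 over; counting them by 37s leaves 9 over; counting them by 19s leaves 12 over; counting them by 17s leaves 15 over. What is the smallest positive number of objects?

19582

The moduli are pairwise coprime; M = 8·37·19·17 = 95608.
M/8 = 11951; 11951 ≡ 7 (mod 8); 7·7 ≡ 1, so inverse 7.
M/37 = 2584; 2584 ≡ 31 (mod 37); 31·6 ≡ 1, so inverse 6.
M/19 = 5032; 5032 ≡ 16 (mod 19); 16·6 ≡ 1, so inverse 6.
M/17 = 5624; 5624 ≡ 14 (mod 17); 14·11 ≡ 1, so inverse 11.
N ≡ 6·11951·7 + 9·2584·6 + 12·5032·6 + 15·5624·11 = 1931742.
1931742 mod 95608 = 19582.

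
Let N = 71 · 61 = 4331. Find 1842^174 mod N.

3852

Mod 71: 1842 ≡ 67; by Fermat, exponent reduces to 174 mod 70 = 34; 67^34 ≡ 18 (mod 71).
Mod 61: 1842 ≡ 12; by Fermat, exponent reduces to 174 mod 60 = 54; 12^54 ≡ 9 (mod 61).
Combine by CRT: x ≡ 18 (mod 71), x ≡ 9 (mod 61) ⇒ x ≡ 3852 (mod 4331).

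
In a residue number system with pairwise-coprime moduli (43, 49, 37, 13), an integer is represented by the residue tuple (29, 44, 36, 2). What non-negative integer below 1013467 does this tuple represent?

Combine the congruences pairwise.
From x ≡ 29 (mod 43) write x = 29 + 43t. Substituting into x ≡ 44 (mod 49) gives 43t ≡ 15 (mod 49), and since 43⁻¹ ≡ 8 (mod 49), t ≡ 22. Hence x ≡ 29 + 43·22 = 975 (mod 2107).
From x ≡ 975 (mod 2107) write x = 975 + 2107t. Substituting into x ≡ 36 (mod 37) gives 2107t ≡ 23 (mod 37), and since 35⁻¹ ≡ 18 (mod 37), t ≡ 7. Hence x ≡ 975 + 2107·7 = 15724 (mod 77959).
From x ≡ 15724 (mod 77959) write x = 15724 + 77959t. Substituting into x ≡ 2 (mod 13) gives 77959t ≡ 8 (mod 13), and since 11⁻¹ ≡ 6 (mod 13), t ≡ 9. Hence x ≡ 15724 + 77959·9 = 717355 (mod 1013467).

717355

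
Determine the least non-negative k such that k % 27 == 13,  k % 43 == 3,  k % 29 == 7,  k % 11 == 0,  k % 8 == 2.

Combine the congruences pairwise.
From k ≡ 13 (mod 27) write k = 13 + 27t. Substituting into k ≡ 3 (mod 43) gives 27t ≡ 33 (mod 43), and since 27⁻¹ ≡ 8 (mod 43), t ≡ 6. Hence k ≡ 13 + 27·6 = 175 (mod 1161).
From k ≡ 175 (mod 1161) write k = 175 + 1161t. Substituting into k ≡ 7 (mod 29) gives 1161t ≡ 6 (mod 29), and since 1⁻¹ ≡ 1 (mod 29), t ≡ 6. Hence k ≡ 175 + 1161·6 = 7141 (mod 33669).
From k ≡ 7141 (mod 33669) write k = 7141 + 33669t. Substituting into k ≡ 0 (mod 11) gives 33669t ≡ 9 (mod 11), and since 9⁻¹ ≡ 5 (mod 11), t ≡ 1. Hence k ≡ 7141 + 33669·1 = 40810 (mod 370359).
From k ≡ 40810 (mod 370359) write k = 40810 + 370359t. Substituting into k ≡ 2 (mod 8) gives 370359t ≡ 0 (mod 8), and since 7⁻¹ ≡ 7 (mod 8), t ≡ 0. Hence k ≡ 40810 + 370359·0 = 40810 (mod 2962872).

40810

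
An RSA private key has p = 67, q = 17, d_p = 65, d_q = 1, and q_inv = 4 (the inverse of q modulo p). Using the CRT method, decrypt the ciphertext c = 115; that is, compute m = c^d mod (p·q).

744

m₁ = c^(d_p) mod p: c ≡ 48 (mod 67), and 48^65 mod 67 = 7.
m₂ = c^(d_q) mod q: c ≡ 13 (mod 17), and 13^1 mod 17 = 13.
h = q_inv·(m₁ − m₂) mod p = 4·(7 − 13) mod 67 = 43.
m = m₂ + h·q = 13 + 43·17 = 744.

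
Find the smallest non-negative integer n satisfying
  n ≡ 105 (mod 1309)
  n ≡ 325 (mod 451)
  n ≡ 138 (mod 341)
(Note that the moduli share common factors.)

1281616

gcd(1309, 451) = 11 and 11 | (325 − 105), so the pair is consistent; merging gives n ≡ 47229 (mod 53669), where 53669 = lcm(1309, 451).
gcd(53669, 341) = 11 and 11 | (138 − 47229), so the pair is consistent; merging gives n ≡ 1281616 (mod 1663739), where 1663739 = lcm(53669, 341).
The solution is unique modulo lcm(1309, 451, 341) = 1663739.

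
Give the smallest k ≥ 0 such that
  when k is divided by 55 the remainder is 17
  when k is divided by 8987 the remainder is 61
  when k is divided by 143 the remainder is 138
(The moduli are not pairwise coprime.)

Combine the congruences pairwise.
gcd(55, 8987) = 11 and 11 | (61 − 17), so the pair is consistent; merging gives k ≡ 27022 (mod 44935), where 44935 = lcm(55, 8987).
gcd(44935, 143) = 11 and 11 | (138 − 27022), so the pair is consistent; merging gives k ≡ 27022 (mod 584155), where 584155 = lcm(44935, 143).
The solution is unique modulo lcm(55, 8987, 143) = 584155.

27022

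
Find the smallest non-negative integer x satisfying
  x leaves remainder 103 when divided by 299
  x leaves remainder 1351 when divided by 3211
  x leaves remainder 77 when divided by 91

495845

gcd(299, 3211) = 13 and 13 | (1351 − 103), so the pair is consistent; merging gives x ≡ 52727 (mod 73853), where 73853 = lcm(299, 3211).
gcd(73853, 91) = 13 and 13 | (77 − 52727), so the pair is consistent; merging gives x ≡ 495845 (mod 516971), where 516971 = lcm(73853, 91).
The solution is unique modulo lcm(299, 3211, 91) = 516971.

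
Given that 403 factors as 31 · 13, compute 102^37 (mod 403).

Mod 31: 102 ≡ 9; by Fermat, exponent reduces to 37 mod 30 = 7; 9^7 ≡ 10 (mod 31).
Mod 13: 102 ≡ 11; by Fermat, exponent reduces to 37 mod 12 = 1; 11^1 ≡ 11 (mod 13).
Combine by CRT: x ≡ 10 (mod 31), x ≡ 11 (mod 13) ⇒ x ≡ 258 (mod 403).

258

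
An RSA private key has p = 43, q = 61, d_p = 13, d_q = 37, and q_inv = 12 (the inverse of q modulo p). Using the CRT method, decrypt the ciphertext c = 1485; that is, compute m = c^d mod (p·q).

m₁ = c^(d_p) mod p: c ≡ 23 (mod 43), and 23^13 mod 43 = 24.
m₂ = c^(d_q) mod q: c ≡ 21 (mod 61), and 21^37 mod 61 = 21.
h = q_inv·(m₁ − m₂) mod p = 12·(24 − 21) mod 43 = 36.
m = m₂ + h·q = 21 + 36·61 = 2217.

2217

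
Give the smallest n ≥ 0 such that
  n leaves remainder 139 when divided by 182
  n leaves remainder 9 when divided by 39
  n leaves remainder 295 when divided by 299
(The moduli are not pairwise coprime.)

gcd(182, 39) = 13 and 13 | (9 − 139), so the pair is consistent; merging gives n ≡ 321 (mod 546), where 546 = lcm(182, 39).
gcd(546, 299) = 13 and 13 | (295 − 321), so the pair is consistent; merging gives n ≡ 6873 (mod 12558), where 12558 = lcm(546, 299).
The solution is unique modulo lcm(182, 39, 299) = 12558.

6873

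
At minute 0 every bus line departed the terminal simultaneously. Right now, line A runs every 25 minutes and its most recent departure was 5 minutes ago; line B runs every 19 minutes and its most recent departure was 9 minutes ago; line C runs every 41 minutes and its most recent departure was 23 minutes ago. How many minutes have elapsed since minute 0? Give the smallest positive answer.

From t ≡ 5 (mod 25) write t = 5 + 25s. Substituting into t ≡ 9 (mod 19) gives 25s ≡ 4 (mod 19), and since 6⁻¹ ≡ 16 (mod 19), s ≡ 7. Hence t ≡ 5 + 25·7 = 180 (mod 475).
From t ≡ 180 (mod 475) write t = 180 + 475s. Substituting into t ≡ 23 (mod 41) gives 475s ≡ 7 (mod 41), and since 24⁻¹ ≡ 12 (mod 41), s ≡ 2. Hence t ≡ 180 + 475·2 = 1130 (mod 19475).

1130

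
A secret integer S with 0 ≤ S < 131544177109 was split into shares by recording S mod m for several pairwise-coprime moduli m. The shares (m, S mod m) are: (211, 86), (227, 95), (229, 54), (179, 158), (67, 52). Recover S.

From S ≡ 86 (mod 211) write S = 86 + 211t. Substituting into S ≡ 95 (mod 227) gives 211t ≡ 9 (mod 227), and since 211⁻¹ ≡ 156 (mod 227), t ≡ 42. Hence S ≡ 86 + 211·42 = 8948 (mod 47897).
From S ≡ 8948 (mod 47897) write S = 8948 + 47897t. Substituting into S ≡ 54 (mod 229) gives 47897t ≡ 37 (mod 229), and since 36⁻¹ ≡ 70 (mod 229), t ≡ 71. Hence S ≡ 8948 + 47897·71 = 3409635 (mod 10968413).
From S ≡ 3409635 (mod 10968413) write S = 3409635 + 10968413t. Substituting into S ≡ 158 (mod 179) gives 10968413t ≡ 115 (mod 179), and since 9⁻¹ ≡ 20 (mod 179), t ≡ 152. Hence S ≡ 3409635 + 10968413·152 = 1670608411 (mod 1963345927).
From S ≡ 1670608411 (mod 1963345927) write S = 1670608411 + 1963345927t. Substituting into S ≡ 52 (mod 67) gives 1963345927t ≡ 59 (mod 67), and since 37⁻¹ ≡ 29 (mod 67), t ≡ 36. Hence S ≡ 1670608411 + 1963345927·36 = 72351061783 (mod 131544177109).

72351061783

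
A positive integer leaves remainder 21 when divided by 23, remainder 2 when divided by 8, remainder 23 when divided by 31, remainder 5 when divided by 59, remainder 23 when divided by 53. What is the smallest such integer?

17548906

Combine the congruences pairwise.
From t ≡ 21 (mod 23) write t = 21 + 23s. Substituting into t ≡ 2 (mod 8) gives 23s ≡ 5 (mod 8), and since 7⁻¹ ≡ 7 (mod 8), s ≡ 3. Hence t ≡ 21 + 23·3 = 90 (mod 184).
From t ≡ 90 (mod 184) write t = 90 + 184s. Substituting into t ≡ 23 (mod 31) gives 184s ≡ 26 (mod 31), and since 29⁻¹ ≡ 15 (mod 31), s ≡ 18. Hence t ≡ 90 + 184·18 = 3402 (mod 5704).
From t ≡ 3402 (mod 5704) write t = 3402 + 5704s. Substituting into t ≡ 5 (mod 59) gives 5704s ≡ 25 (mod 59), and since 40⁻¹ ≡ 31 (mod 59), s ≡ 8. Hence t ≡ 3402 + 5704·8 = 49034 (mod 336536).
From t ≡ 49034 (mod 336536) write t = 49034 + 336536s. Substituting into t ≡ 23 (mod 53) gives 336536s ≡ 14 (mod 53), and since 39⁻¹ ≡ 34 (mod 53), s ≡ 52. Hence t ≡ 49034 + 336536·52 = 17548906 (mod 17836408).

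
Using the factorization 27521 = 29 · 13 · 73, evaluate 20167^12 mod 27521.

Mod 29: 20167 ≡ 12; 12^12 ≡ 1 (mod 29).
Mod 13: 20167 ≡ 4; since 12 | 12, by Fermat 4^12 ≡ 1 (mod 13).
Mod 73: 20167 ≡ 19; 19^12 ≡ 8 (mod 73).
Combine by CRT: x ≡ 1 (mod 29), x ≡ 1 (mod 13), x ≡ 8 (mod 73) ⇒ x ≡ 11688 (mod 27521).

11688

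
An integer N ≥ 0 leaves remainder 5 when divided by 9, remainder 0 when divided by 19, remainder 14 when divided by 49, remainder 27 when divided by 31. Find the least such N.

119966

From N ≡ 5 (mod 9) write N = 5 + 9t. Substituting into N ≡ 0 (mod 19) gives 9t ≡ 14 (mod 19), and since 9⁻¹ ≡ 17 (mod 19), t ≡ 10. Hence N ≡ 5 + 9·10 = 95 (mod 171).
From N ≡ 95 (mod 171) write N = 95 + 171t. Substituting into N ≡ 14 (mod 49) gives 171t ≡ 17 (mod 49), and since 24⁻¹ ≡ 47 (mod 49), t ≡ 15. Hence N ≡ 95 + 171·15 = 2660 (mod 8379).
From N ≡ 2660 (mod 8379) write N = 2660 + 8379t. Substituting into N ≡ 27 (mod 31) gives 8379t ≡ 2 (mod 31), and since 9⁻¹ ≡ 7 (mod 31), t ≡ 14. Hence N ≡ 2660 + 8379·14 = 119966 (mod 259749).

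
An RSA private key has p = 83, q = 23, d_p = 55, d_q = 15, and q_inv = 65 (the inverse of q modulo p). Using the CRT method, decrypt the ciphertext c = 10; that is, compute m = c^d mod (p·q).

m₁ = c^(d_p) mod p: c ≡ 10 (mod 83), and 10^55 mod 83 = 36.
m₂ = c^(d_q) mod q: c ≡ 10 (mod 23), and 10^15 mod 23 = 5.
h = q_inv·(m₁ − m₂) mod p = 65·(36 − 5) mod 83 = 23.
m = m₂ + h·q = 5 + 23·23 = 534.

534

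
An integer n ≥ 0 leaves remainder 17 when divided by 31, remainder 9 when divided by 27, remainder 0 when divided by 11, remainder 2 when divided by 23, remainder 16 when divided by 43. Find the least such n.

6252345

The moduli are pairwise coprime; M = 31·27·11·23·43 = 9105723.
M/31 = 293733; 293733 ≡ 8 (mod 31); 8·4 ≡ 1, so inverse 4.
M/27 = 337249; 337249 ≡ 19 (mod 27); 19·10 ≡ 1, so inverse 10.
M/11 = 827793; 827793 ≡ 10 (mod 11); 10·10 ≡ 1, so inverse 10.
M/23 = 395901; 395901 ≡ 2 (mod 23); 2·12 ≡ 1, so inverse 12.
M/43 = 211761; 211761 ≡ 29 (mod 43); 29·3 ≡ 1, so inverse 3.
n ≡ 17·293733·4 + 9·337249·10 + 0·827793·10 + 2·395901·12 + 16·211761·3 = 69992406.
69992406 mod 9105723 = 6252345.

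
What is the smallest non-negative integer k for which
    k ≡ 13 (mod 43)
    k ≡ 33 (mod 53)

From k ≡ 13 (mod 43) write k = 13 + 43t. Substituting into k ≡ 33 (mod 53) gives 43t ≡ 20 (mod 53), and since 43⁻¹ ≡ 37 (mod 53), t ≡ 51. Hence k ≡ 13 + 43·51 = 2206 (mod 2279).

2206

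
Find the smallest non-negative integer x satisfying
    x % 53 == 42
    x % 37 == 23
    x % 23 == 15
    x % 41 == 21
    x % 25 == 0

16194775

The moduli are pairwise coprime; N = 53·37·23·41·25 = 46230575.
N/53 = 872275; 872275 ≡ 1 (mod 53), inverse 1.
N/37 = 1249475; 1249475 ≡ 22 (mod 37); 22·32 ≡ 1, so inverse 32.
N/23 = 2010025; 2010025 ≡ 9 (mod 23); 9·18 ≡ 1, so inverse 18.
N/41 = 1127575; 1127575 ≡ 34 (mod 41); 34·35 ≡ 1, so inverse 35.
N/25 = 1849223; 1849223 ≡ 23 (mod 25); 23·12 ≡ 1, so inverse 12.
x ≡ 42·872275·1 + 23·1249475·32 + 15·2010025·18 + 21·1127575·35 + 0·1849223·12 = 2327723525.
2327723525 mod 46230575 = 16194775.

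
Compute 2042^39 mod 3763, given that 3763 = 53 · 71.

Mod 53: 2042 ≡ 28; 28^39 ≡ 1 (mod 53).
Mod 71: 2042 ≡ 54; 54^39 ≡ 25 (mod 71).
Combine by CRT: x ≡ 1 (mod 53), x ≡ 25 (mod 71) ⇒ x ≡ 2439 (mod 3763).

2439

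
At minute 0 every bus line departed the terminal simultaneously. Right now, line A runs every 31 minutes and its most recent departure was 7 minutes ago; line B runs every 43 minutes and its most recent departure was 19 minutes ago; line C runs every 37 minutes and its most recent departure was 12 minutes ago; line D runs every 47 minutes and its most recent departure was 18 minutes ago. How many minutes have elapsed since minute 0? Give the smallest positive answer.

1576915

The moduli are pairwise coprime; N = 31·43·37·47 = 2318087.
N/31 = 74777; 74777 ≡ 5 (mod 31); 5·25 ≡ 1, so inverse 25.
N/43 = 53909; 53909 ≡ 30 (mod 43); 30·33 ≡ 1, so inverse 33.
N/37 = 62651; 62651 ≡ 10 (mod 37); 10·26 ≡ 1, so inverse 26.
N/47 = 49321; 49321 ≡ 18 (mod 47); 18·34 ≡ 1, so inverse 34.
t ≡ 7·74777·25 + 19·53909·33 + 12·62651·26 + 18·49321·34 = 96618482.
96618482 mod 2318087 = 1576915.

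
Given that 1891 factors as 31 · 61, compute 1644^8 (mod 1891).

Mod 31: 1644 ≡ 1; 1^8 ≡ 1 (mod 31).
Mod 61: 1644 ≡ 58; 58^8 ≡ 34 (mod 61).
Combine by CRT: x ≡ 1 (mod 31), x ≡ 34 (mod 61) ⇒ x ≡ 156 (mod 1891).

156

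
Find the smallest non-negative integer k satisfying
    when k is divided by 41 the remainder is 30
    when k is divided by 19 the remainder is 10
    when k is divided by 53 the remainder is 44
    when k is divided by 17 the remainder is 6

Combine the congruences pairwise.
From k ≡ 30 (mod 41) write k = 30 + 41t. Substituting into k ≡ 10 (mod 19) gives 41t ≡ 18 (mod 19), and since 3⁻¹ ≡ 13 (mod 19), t ≡ 6. Hence k ≡ 30 + 41·6 = 276 (mod 779).
From k ≡ 276 (mod 779) write k = 276 + 779t. Substituting into k ≡ 44 (mod 53) gives 779t ≡ 33 (mod 53), and since 37⁻¹ ≡ 43 (mod 53), t ≡ 41. Hence k ≡ 276 + 779·41 = 32215 (mod 41287).
From k ≡ 32215 (mod 41287) write k = 32215 + 41287t. Substituting into k ≡ 6 (mod 17) gives 41287t ≡ 6 (mod 17), and since 11⁻¹ ≡ 14 (mod 17), t ≡ 16. Hence k ≡ 32215 + 41287·16 = 692807 (mod 701879).

692807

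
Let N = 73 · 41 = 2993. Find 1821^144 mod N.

Mod 73: 1821 ≡ 69; since 72 | 144, by Fermat 69^144 ≡ 1 (mod 73).
Mod 41: 1821 ≡ 17; by Fermat, exponent reduces to 144 mod 40 = 24; 17^24 ≡ 37 (mod 41).
Combine by CRT: x ≡ 1 (mod 73), x ≡ 37 (mod 41) ⇒ x ≡ 2702 (mod 2993).

2702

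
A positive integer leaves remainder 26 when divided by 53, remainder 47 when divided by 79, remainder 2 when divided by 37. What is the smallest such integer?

57796

The moduli are pairwise coprime; M = 53·79·37 = 154919.
M/53 = 2923; 2923 ≡ 8 (mod 53); 8·20 ≡ 1, so inverse 20.
M/79 = 1961; 1961 ≡ 65 (mod 79); 65·62 ≡ 1, so inverse 62.
M/37 = 4187; 4187 ≡ 6 (mod 37); 6·31 ≡ 1, so inverse 31.
N ≡ 26·2923·20 + 47·1961·62 + 2·4187·31 = 7493908.
7493908 mod 154919 = 57796.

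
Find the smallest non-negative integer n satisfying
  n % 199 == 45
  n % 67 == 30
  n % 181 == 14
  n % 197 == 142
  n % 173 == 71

29118253563

The moduli are pairwise coprime; M = 199·67·181·197·173 = 82246757113.
M/199 = 413300287; 413300287 ≡ 172 (mod 199); 172·140 ≡ 1, so inverse 140.
M/67 = 1227563539; 1227563539 ≡ 58 (mod 67); 58·52 ≡ 1, so inverse 52.
M/181 = 454401973; 454401973 ≡ 25 (mod 181); 25·29 ≡ 1, so inverse 29.
M/197 = 417496229; 417496229 ≡ 39 (mod 197); 39·96 ≡ 1, so inverse 96.
M/173 = 475414781; 475414781 ≡ 55 (mod 173); 55·151 ≡ 1, so inverse 151.
n ≡ 45·413300287·140 + 30·1227563539·52 + 14·454401973·29 + 142·417496229·96 + 71·475414781·151 = 15491508590807.
15491508590807 mod 82246757113 = 29118253563.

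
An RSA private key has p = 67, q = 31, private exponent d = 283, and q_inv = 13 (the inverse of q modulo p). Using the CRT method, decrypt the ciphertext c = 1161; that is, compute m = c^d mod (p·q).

d_p = d mod (p−1) = 283 mod 66 = 19; d_q = d mod (q−1) = 13.
m₁ = c^(d_p) mod p: c ≡ 22 (mod 67), and 22^19 mod 67 = 40.
m₂ = c^(d_q) mod q: c ≡ 14 (mod 31), and 14^13 mod 31 = 28.
h = q_inv·(m₁ − m₂) mod p = 13·(40 − 28) mod 67 = 22.
m = m₂ + h·q = 28 + 22·31 = 710.

710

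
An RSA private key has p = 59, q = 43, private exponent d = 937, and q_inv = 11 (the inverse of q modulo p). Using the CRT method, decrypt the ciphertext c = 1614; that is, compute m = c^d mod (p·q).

d_p = d mod (p−1) = 937 mod 58 = 9; d_q = d mod (q−1) = 13.
m₁ = c^(d_p) mod p: c ≡ 21 (mod 59), and 21^9 mod 59 = 51.
m₂ = c^(d_q) mod q: c ≡ 23 (mod 43), and 23^13 mod 43 = 24.
h = q_inv·(m₁ − m₂) mod p = 11·(51 − 24) mod 59 = 2.
m = m₂ + h·q = 24 + 2·43 = 110.

110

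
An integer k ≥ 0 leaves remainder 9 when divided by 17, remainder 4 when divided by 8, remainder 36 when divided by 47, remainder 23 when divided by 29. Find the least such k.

The moduli are pairwise coprime; N = 17·8·47·29 = 185368.
N/17 = 10904; 10904 ≡ 7 (mod 17); 7·5 ≡ 1, so inverse 5.
N/8 = 23171; 23171 ≡ 3 (mod 8); 3·3 ≡ 1, so inverse 3.
N/47 = 3944; 3944 ≡ 43 (mod 47); 43·35 ≡ 1, so inverse 35.
N/29 = 6392; 6392 ≡ 12 (mod 29); 12·17 ≡ 1, so inverse 17.
k ≡ 9·10904·5 + 4·23171·3 + 36·3944·35 + 23·6392·17 = 8237444.
8237444 mod 185368 = 81252.

81252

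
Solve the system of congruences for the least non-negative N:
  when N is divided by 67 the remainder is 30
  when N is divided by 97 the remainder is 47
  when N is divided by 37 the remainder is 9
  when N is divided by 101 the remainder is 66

24029178

The moduli are pairwise coprime; M = 67·97·37·101 = 24286763.
M/67 = 362489; 362489 ≡ 19 (mod 67); 19·60 ≡ 1, so inverse 60.
M/97 = 250379; 250379 ≡ 22 (mod 97); 22·75 ≡ 1, so inverse 75.
M/37 = 656399; 656399 ≡ 19 (mod 37); 19·2 ≡ 1, so inverse 2.
M/101 = 240463; 240463 ≡ 83 (mod 101); 83·28 ≡ 1, so inverse 28.
N ≡ 30·362489·60 + 47·250379·75 + 9·656399·2 + 66·240463·28 = 1991256981.
1991256981 mod 24286763 = 24029178.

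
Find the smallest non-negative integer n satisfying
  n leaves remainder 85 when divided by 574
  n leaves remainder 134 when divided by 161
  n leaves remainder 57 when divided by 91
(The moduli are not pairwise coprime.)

103979

gcd(574, 161) = 7 and 7 | (134 − 85), so the pair is consistent; merging gives n ≡ 11565 (mod 13202), where 13202 = lcm(574, 161).
gcd(13202, 91) = 7 and 7 | (57 − 11565), so the pair is consistent; merging gives n ≡ 103979 (mod 171626), where 171626 = lcm(13202, 91).
The solution is unique modulo lcm(574, 161, 91) = 171626.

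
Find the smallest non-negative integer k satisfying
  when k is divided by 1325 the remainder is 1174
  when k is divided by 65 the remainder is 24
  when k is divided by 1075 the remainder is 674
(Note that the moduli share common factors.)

112474

Combine the congruences pairwise.
gcd(1325, 65) = 5 and 5 | (24 − 1174), so the pair is consistent; merging gives k ≡ 9124 (mod 17225), where 17225 = lcm(1325, 65).
gcd(17225, 1075) = 25 and 25 | (674 − 9124), so the pair is consistent; merging gives k ≡ 112474 (mod 740675), where 740675 = lcm(17225, 1075).
The solution is unique modulo lcm(1325, 65, 1075) = 740675.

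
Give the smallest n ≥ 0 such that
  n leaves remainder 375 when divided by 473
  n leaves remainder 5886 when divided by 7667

gcd(473, 7667) = 11 and 11 | (5886 − 375), so the pair is consistent; merging gives n ≡ 128558 (mod 329681), where 329681 = lcm(473, 7667).
The solution is unique modulo lcm(473, 7667) = 329681.

128558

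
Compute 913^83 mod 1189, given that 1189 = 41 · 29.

Mod 41: 913 ≡ 11; by Fermat, exponent reduces to 83 mod 40 = 3; 11^3 ≡ 19 (mod 41).
Mod 29: 913 ≡ 14; by Fermat, exponent reduces to 83 mod 28 = 27; 14^27 ≡ 27 (mod 29).
Combine by CRT: x ≡ 19 (mod 41), x ≡ 27 (mod 29) ⇒ x ≡ 839 (mod 1189).

839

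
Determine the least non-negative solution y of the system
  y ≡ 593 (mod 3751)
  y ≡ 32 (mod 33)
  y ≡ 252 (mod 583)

90617

gcd(3751, 33) = 11 and 11 | (32 − 593), so the pair is consistent; merging gives y ≡ 593 (mod 11253), where 11253 = lcm(3751, 33).
gcd(11253, 583) = 11 and 11 | (252 − 593), so the pair is consistent; merging gives y ≡ 90617 (mod 596409), where 596409 = lcm(11253, 583).
The solution is unique modulo lcm(3751, 33, 583) = 596409.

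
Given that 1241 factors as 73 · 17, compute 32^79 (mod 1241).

Mod 73: 32 ≡ 32; by Fermat, exponent reduces to 79 mod 72 = 7; 32^7 ≡ 37 (mod 73).
Mod 17: 32 ≡ 15; by Fermat, exponent reduces to 79 mod 16 = 15; 15^15 ≡ 8 (mod 17).
Combine by CRT: x ≡ 37 (mod 73), x ≡ 8 (mod 17) ⇒ x ≡ 110 (mod 1241).

110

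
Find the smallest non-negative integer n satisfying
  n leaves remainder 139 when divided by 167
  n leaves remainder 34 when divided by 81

Combine the congruences pairwise.
From n ≡ 139 (mod 167) write n = 139 + 167t. Substituting into n ≡ 34 (mod 81) gives 167t ≡ 57 (mod 81), and since 5⁻¹ ≡ 65 (mod 81), t ≡ 60. Hence n ≡ 139 + 167·60 = 10159 (mod 13527).

10159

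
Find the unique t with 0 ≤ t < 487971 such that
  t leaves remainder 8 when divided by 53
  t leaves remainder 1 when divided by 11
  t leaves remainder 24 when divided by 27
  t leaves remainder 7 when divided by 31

The moduli are pairwise coprime; N = 53·11·27·31 = 487971.
N/53 = 9207; 9207 ≡ 38 (mod 53); 38·7 ≡ 1, so inverse 7.
N/11 = 44361; 44361 ≡ 9 (mod 11); 9·5 ≡ 1, so inverse 5.
N/27 = 18073; 18073 ≡ 10 (mod 27); 10·19 ≡ 1, so inverse 19.
N/31 = 15741; 15741 ≡ 24 (mod 31); 24·22 ≡ 1, so inverse 22.
t ≡ 8·9207·7 + 1·44361·5 + 24·18073·19 + 7·15741·22 = 11402799.
11402799 mod 487971 = 179466.

179466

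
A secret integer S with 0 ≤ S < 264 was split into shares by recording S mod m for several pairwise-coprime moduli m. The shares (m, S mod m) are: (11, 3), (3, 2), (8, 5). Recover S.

245

Combine the congruences pairwise.
From S ≡ 3 (mod 11) write S = 3 + 11t. Substituting into S ≡ 2 (mod 3) gives 11t ≡ 2 (mod 3), and since 2⁻¹ ≡ 2 (mod 3), t ≡ 1. Hence S ≡ 3 + 11·1 = 14 (mod 33).
From S ≡ 14 (mod 33) write S = 14 + 33t. Substituting into S ≡ 5 (mod 8) gives 33t ≡ 7 (mod 8), and since 1⁻¹ ≡ 1 (mod 8), t ≡ 7. Hence S ≡ 14 + 33·7 = 245 (mod 264).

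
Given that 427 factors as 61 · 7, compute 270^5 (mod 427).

345

Mod 61: 270 ≡ 26; 26^5 ≡ 40 (mod 61).
Mod 7: 270 ≡ 4; 4^5 ≡ 2 (mod 7).
Combine by CRT: x ≡ 40 (mod 61), x ≡ 2 (mod 7) ⇒ x ≡ 345 (mod 427).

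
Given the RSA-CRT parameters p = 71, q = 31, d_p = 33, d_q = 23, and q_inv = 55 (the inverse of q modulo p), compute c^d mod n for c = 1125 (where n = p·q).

m₁ = c^(d_p) mod p: c ≡ 60 (mod 71), and 60^33 mod 71 = 27.
m₂ = c^(d_q) mod q: c ≡ 9 (mod 31), and 9^23 mod 31 = 28.
h = q_inv·(m₁ − m₂) mod p = 55·(27 − 28) mod 71 = 16.
m = m₂ + h·q = 28 + 16·31 = 524.

524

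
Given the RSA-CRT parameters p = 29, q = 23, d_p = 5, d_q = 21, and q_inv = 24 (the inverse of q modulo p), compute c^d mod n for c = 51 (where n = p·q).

129

m₁ = c^(d_p) mod p: c ≡ 22 (mod 29), and 22^5 mod 29 = 13.
m₂ = c^(d_q) mod q: c ≡ 5 (mod 23), and 5^21 mod 23 = 14.
h = q_inv·(m₁ − m₂) mod p = 24·(13 − 14) mod 29 = 5.
m = m₂ + h·q = 14 + 5·23 = 129.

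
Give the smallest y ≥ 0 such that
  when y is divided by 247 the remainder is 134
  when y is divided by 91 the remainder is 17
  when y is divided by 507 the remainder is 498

5568

gcd(247, 91) = 13 and 13 | (17 − 134), so the pair is consistent; merging gives y ≡ 381 (mod 1729), where 1729 = lcm(247, 91).
gcd(1729, 507) = 13 and 13 | (498 − 381), so the pair is consistent; merging gives y ≡ 5568 (mod 67431), where 67431 = lcm(1729, 507).
The solution is unique modulo lcm(247, 91, 507) = 67431.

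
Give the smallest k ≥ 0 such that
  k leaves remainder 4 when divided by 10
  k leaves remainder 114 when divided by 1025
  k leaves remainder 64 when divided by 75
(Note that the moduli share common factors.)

gcd(10, 1025) = 5 and 5 | (114 − 4), so the pair is consistent; merging gives k ≡ 114 (mod 2050), where 2050 = lcm(10, 1025).
gcd(2050, 75) = 25 and 25 | (64 − 114), so the pair is consistent; merging gives k ≡ 2164 (mod 6150), where 6150 = lcm(2050, 75).
The solution is unique modulo lcm(10, 1025, 75) = 6150.

2164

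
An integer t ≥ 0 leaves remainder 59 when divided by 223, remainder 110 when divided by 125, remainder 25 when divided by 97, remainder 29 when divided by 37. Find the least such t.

The moduli are pairwise coprime; N = 223·125·97·37 = 100043375.
N/223 = 448625; 448625 ≡ 172 (mod 223); 172·188 ≡ 1, so inverse 188.
N/125 = 800347; 800347 ≡ 97 (mod 125); 97·58 ≡ 1, so inverse 58.
N/97 = 1031375; 1031375 ≡ 71 (mod 97); 71·41 ≡ 1, so inverse 41.
N/37 = 2703875; 2703875 ≡ 26 (mod 37); 26·10 ≡ 1, so inverse 10.
t ≡ 59·448625·188 + 110·800347·58 + 25·1031375·41 + 29·2703875·10 = 11923645485.
11923645485 mod 100043375 = 18483860.

18483860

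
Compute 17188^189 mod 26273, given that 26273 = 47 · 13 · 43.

44

Mod 47: 17188 ≡ 33; by Fermat, exponent reduces to 189 mod 46 = 5; 33^5 ≡ 44 (mod 47).
Mod 13: 17188 ≡ 2; by Fermat, exponent reduces to 189 mod 12 = 9; 2^9 ≡ 5 (mod 13).
Mod 43: 17188 ≡ 31; by Fermat, exponent reduces to 189 mod 42 = 21; 31^21 ≡ 1 (mod 43).
Combine by CRT: x ≡ 44 (mod 47), x ≡ 5 (mod 13), x ≡ 1 (mod 43) ⇒ x ≡ 44 (mod 26273).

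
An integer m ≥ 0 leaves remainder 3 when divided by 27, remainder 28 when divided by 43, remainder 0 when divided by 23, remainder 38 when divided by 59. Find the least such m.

The moduli are pairwise coprime; N = 27·43·23·59 = 1575477.
N/27 = 58351; 58351 ≡ 4 (mod 27); 4·7 ≡ 1, so inverse 7.
N/43 = 36639; 36639 ≡ 3 (mod 43); 3·29 ≡ 1, so inverse 29.
N/23 = 68499; 68499 ≡ 5 (mod 23); 5·14 ≡ 1, so inverse 14.
N/59 = 26703; 26703 ≡ 35 (mod 59); 35·27 ≡ 1, so inverse 27.
m ≡ 3·58351·7 + 28·36639·29 + 0·68499·14 + 38·26703·27 = 58373517.
58373517 mod 1575477 = 80868.

80868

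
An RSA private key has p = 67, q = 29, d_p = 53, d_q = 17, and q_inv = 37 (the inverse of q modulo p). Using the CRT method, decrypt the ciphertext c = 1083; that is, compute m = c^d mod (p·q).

m₁ = c^(d_p) mod p: c ≡ 11 (mod 67), and 11^53 mod 67 = 28.
m₂ = c^(d_q) mod q: c ≡ 10 (mod 29), and 10^17 mod 29 = 15.
h = q_inv·(m₁ − m₂) mod p = 37·(28 − 15) mod 67 = 12.
m = m₂ + h·q = 15 + 12·29 = 363.

363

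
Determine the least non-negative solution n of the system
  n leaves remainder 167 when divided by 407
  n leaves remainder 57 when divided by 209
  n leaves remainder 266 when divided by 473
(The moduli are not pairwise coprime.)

gcd(407, 209) = 11 and 11 | (57 − 167), so the pair is consistent; merging gives n ≡ 4237 (mod 7733), where 7733 = lcm(407, 209).
gcd(7733, 473) = 11 and 11 | (266 − 4237), so the pair is consistent; merging gives n ≡ 305824 (mod 332519), where 332519 = lcm(7733, 473).
The solution is unique modulo lcm(407, 209, 473) = 332519.

305824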